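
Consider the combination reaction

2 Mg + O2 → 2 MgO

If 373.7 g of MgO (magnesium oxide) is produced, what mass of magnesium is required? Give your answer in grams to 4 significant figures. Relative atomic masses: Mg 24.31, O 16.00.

M(MgO) = 24.31 + 16.00 = 40.31 g/mol.
M(Mg) = 24.31 g/mol.
n(MgO) = 373.70 g / 40.31 g/mol = 9.2707 mol.
From the equation the MgO:Mg mole ratio is 2:2, so n(Mg) = 9.2707 × 2/2 = 9.2707 mol.
Mass of Mg = 9.2707 mol × 24.31 g/mol = 225.37 g.

225.4 g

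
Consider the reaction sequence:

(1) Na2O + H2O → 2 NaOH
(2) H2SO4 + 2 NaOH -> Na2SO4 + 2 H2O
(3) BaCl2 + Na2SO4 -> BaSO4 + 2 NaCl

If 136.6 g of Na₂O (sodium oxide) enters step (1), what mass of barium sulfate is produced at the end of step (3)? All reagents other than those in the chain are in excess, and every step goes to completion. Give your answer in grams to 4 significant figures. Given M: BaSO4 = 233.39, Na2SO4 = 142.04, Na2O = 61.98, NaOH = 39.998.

514.4 g

n(Na2O) = 136.6 / 61.98 = 2.2039 mol.
Reaction (1): Na2O→NaOH ratio 1:2 ⇒ n(NaOH) = 4.4079 mol.
Reaction (2): NaOH→Na2SO4 ratio 2:1 ⇒ n(Na2SO4) = 2.2039 mol.
Reaction (3): Na2SO4→BaSO4 ratio 1:1 ⇒ n(BaSO4) = 2.2039 mol.
Mass of BaSO4 = 2.2039 × 233.39 = 514.38 g.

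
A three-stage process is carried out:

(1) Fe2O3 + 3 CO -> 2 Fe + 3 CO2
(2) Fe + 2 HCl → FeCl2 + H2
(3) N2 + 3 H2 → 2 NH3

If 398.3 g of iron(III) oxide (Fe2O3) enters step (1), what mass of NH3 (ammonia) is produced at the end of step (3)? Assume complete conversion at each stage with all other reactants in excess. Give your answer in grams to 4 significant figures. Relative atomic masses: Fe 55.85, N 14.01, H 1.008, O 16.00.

M(Fe2O3) = 2(55.85) + 3(16.00) = 159.70 g/mol.
M(NH3) = 14.01 + 3(1.008) = 17.034 g/mol.
n(Fe2O3) = 398.3 / 159.70 = 2.4941 mol.
Reaction (1): Fe2O3→Fe ratio 1:2 ⇒ n(Fe) = 4.9881 mol.
Reaction (2): Fe→H2 ratio 1:1 ⇒ n(H2) = 4.9881 mol.
Reaction (3): H2→NH3 ratio 3:2 ⇒ n(NH3) = 3.3254 mol.
Mass of NH3 = 3.3254 × 17.034 = 56.645 g.

56.64 g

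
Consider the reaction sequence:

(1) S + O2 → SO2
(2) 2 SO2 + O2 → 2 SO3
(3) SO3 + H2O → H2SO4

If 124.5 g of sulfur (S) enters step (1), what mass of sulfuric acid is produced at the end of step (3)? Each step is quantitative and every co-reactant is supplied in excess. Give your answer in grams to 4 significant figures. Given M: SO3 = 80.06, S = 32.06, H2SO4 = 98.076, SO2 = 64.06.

n(S) = 124.5 / 32.06 = 3.8833 mol.
Reaction (1): S→SO2 ratio 1:1 ⇒ n(SO2) = 3.8833 mol.
Reaction (2): SO2→SO3 ratio 2:2 ⇒ n(SO3) = 3.8833 mol.
Reaction (3): SO3→H2SO4 ratio 1:1 ⇒ n(H2SO4) = 3.8833 mol.
Mass of H2SO4 = 3.8833 × 98.076 = 380.86 g.

380.9 g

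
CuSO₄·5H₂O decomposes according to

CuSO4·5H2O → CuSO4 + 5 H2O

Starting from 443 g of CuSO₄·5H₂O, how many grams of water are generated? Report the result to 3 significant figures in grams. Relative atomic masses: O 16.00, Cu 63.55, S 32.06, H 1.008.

160 g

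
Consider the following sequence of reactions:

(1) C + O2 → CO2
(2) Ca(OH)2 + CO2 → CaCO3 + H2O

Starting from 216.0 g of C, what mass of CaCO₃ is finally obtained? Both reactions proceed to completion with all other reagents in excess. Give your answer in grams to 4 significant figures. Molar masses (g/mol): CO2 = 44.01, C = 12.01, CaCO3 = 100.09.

1800 g

n(C) = 216.00 / 12.01 = 17.985 mol.
Step 1 gives a 1:1 ratio of C to CO2, so n(CO2) = 17.985 mol.
In step 2 the CO2:CaCO3 ratio is 1:1, so n(CaCO3) = 17.985 mol.
Mass of CaCO3 = 17.985 × 100.09 = 1800.1 g.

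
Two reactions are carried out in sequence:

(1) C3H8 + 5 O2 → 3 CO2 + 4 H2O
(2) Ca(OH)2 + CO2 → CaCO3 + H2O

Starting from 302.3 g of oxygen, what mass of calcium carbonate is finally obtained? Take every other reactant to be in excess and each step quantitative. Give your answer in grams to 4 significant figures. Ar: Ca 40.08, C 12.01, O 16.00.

567.3 g

M(O2) = 2(16.00) = 32.00 g/mol.
M(CaCO3) = 40.08 + 12.01 + 3(16.00) = 100.09 g/mol.
n(O2) = 302.30 / 32.00 = 9.4469 mol.
Step 1 gives a 5:3 ratio of O2 to CO2, so n(CO2) = 5.6681 mol.
In step 2 the CO2:CaCO3 ratio is 1:1, so n(CaCO3) = 5.6681 mol.
Mass of CaCO3 = 5.6681 × 100.09 = 567.32 g.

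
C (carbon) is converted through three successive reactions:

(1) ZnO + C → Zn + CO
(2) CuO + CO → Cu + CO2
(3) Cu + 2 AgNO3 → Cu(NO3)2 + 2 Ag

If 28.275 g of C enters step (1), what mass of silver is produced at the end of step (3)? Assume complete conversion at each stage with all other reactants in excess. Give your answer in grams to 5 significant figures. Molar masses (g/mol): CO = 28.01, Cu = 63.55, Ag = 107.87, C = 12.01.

n(C) = 28.275 / 12.01 = 2.35429 mol.
Reaction (1): C→CO ratio 1:1 ⇒ n(CO) = 2.35429 mol.
Reaction (2): CO→Cu ratio 1:1 ⇒ n(Cu) = 2.35429 mol.
Reaction (3): Cu→Ag ratio 1:2 ⇒ n(Ag) = 4.70858 mol.
Mass of Ag = 4.70858 × 107.87 = 507.914 g.

507.91 g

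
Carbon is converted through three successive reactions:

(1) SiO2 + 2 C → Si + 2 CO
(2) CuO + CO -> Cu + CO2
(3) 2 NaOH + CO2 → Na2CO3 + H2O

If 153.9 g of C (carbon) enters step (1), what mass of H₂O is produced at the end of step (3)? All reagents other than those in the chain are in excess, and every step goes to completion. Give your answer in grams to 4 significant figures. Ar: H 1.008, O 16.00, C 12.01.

230.9 g

M(C) = 12.01 g/mol.
M(H2O) = 2(1.008) + 16.00 = 18.016 g/mol.
n(C) = 153.9 / 12.01 = 12.814 mol.
Reaction (1): C→CO ratio 2:2 ⇒ n(CO) = 12.814 mol.
Reaction (2): CO→CO2 ratio 1:1 ⇒ n(CO2) = 12.814 mol.
Reaction (3): CO2→H2O ratio 1:1 ⇒ n(H2O) = 12.814 mol.
Mass of H2O = 12.814 × 18.016 = 230.86 g.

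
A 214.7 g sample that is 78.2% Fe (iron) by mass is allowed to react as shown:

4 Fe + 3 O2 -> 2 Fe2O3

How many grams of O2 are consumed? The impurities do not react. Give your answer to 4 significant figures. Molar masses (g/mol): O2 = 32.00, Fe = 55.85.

Mass of pure Fe = 214.7 g × 0.782 = 167.90 g.
n(Fe) = 167.90 g / 55.85 g/mol = 3.0062 mol.
From the equation the Fe:O2 mole ratio is 4:3, so n(O2) = 3.0062 × 3/4 = 2.2546 mol.
Mass of O2 = 2.2546 mol × 32.00 g/mol = 72.148 g.

72.15 g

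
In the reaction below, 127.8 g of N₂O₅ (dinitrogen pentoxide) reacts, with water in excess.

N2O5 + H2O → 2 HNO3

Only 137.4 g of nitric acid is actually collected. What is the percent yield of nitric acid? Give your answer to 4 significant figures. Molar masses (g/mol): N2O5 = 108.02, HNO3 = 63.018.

n(N2O5) = 127.80 g / 108.02 g/mol = 1.1831 mol.
From the equation the N2O5:HNO3 mole ratio is 1:2, so n(HNO3) = 1.1831 × 2/1 = 2.3662 mol.
Mass of HNO3 = 2.3662 mol × 63.018 g/mol = 149.11 g.
This is the theoretical yield. Percent yield = 137.4 g / 149.11 g × 100% = 92.144%.

92.14 %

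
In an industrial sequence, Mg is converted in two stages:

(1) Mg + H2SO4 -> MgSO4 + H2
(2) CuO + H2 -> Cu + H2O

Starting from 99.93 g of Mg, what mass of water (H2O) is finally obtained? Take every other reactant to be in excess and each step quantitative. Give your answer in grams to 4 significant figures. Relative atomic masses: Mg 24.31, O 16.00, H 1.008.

M(Mg) = 24.31 g/mol.
M(H2O) = 2(1.008) + 16.00 = 18.016 g/mol.
n(Mg) = 99.930 / 24.31 = 4.1107 mol.
Step 1 gives a 1:1 ratio of Mg to H2, so n(H2) = 4.1107 mol.
In step 2 the H2:H2O ratio is 1:1, so n(H2O) = 4.1107 mol.
Mass of H2O = 4.1107 × 18.016 = 74.058 g.

74.06 g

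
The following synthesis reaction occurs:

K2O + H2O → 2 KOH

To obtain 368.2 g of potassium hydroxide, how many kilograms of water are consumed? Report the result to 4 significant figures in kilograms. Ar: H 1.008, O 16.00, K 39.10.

0.05911 kg

M(KOH) = 39.10 + 16.00 + 1.008 = 56.108 g/mol.
M(H2O) = 2(1.008) + 16.00 = 18.016 g/mol.
n(KOH) = 368.20 g / 56.108 g/mol = 6.5623 mol.
From the equation the KOH:H2O mole ratio is 2:1, so n(H2O) = 6.5623 × 1/2 = 3.2812 mol.
Mass of H2O = 3.2812 mol × 18.016 g/mol = 59.114 g.
Converting to kg: 59.114 g = 0.05911 kg.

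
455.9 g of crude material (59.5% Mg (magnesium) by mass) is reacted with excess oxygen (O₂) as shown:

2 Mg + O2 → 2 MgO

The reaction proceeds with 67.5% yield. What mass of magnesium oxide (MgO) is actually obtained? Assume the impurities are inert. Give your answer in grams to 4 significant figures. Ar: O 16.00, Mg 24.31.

Pure Mg available = 455.9 g × 0.595 = 271.26 g.
M(Mg) = 24.31 g/mol.
M(MgO) = 24.31 + 16.00 = 40.31 g/mol.
n(Mg) = 271.26 g / 24.31 g/mol = 11.158 mol.
From the equation the Mg:MgO mole ratio is 2:2, so n(MgO) = 11.158 × 2/2 = 11.158 mol.
Mass of MgO = 11.158 mol × 40.31 g/mol = 449.79 g.
Actual mass collected = 449.79 g × 0.675 = 303.61 g.

303.6 g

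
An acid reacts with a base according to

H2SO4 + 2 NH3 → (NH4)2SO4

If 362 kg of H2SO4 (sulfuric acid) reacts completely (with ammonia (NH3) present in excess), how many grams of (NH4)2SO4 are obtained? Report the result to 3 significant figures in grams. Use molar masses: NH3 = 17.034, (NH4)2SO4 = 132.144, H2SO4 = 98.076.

Convert: 362 kg = 362000 g.
n(H2SO4) = 362000 g / 98.076 g/mol = 3691 mol.
From the equation the H2SO4:(NH4)2SO4 mole ratio is 1:1, so n((NH4)2SO4) = 3691 × 1/1 = 3691 mol.
Mass of (NH4)2SO4 = 3691 mol × 132.144 g/mol = 487700 g.

488000 g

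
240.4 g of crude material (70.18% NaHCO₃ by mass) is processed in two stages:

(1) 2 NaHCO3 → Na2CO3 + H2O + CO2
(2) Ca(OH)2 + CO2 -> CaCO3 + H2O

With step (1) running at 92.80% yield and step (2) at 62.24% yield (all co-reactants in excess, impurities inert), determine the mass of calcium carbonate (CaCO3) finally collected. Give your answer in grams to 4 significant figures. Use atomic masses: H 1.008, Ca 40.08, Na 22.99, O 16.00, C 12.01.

Pure NaHCO3 = 240.4 × 0.7018 = 168.71 g.
M(NaHCO3) = 22.99 + 1.008 + 12.01 + 3(16.00) = 84.008 g/mol.
M(CaCO3) = 40.08 + 12.01 + 3(16.00) = 100.09 g/mol.
n(NaHCO3) = 168.71 / 84.008 = 2.0083 mol.
Step 1 (NaHCO3:CO2 = 2:1): theoretical n(CO2) = 1.0041 mol; at 92.80% yield, n(CO2) = 0.93185 mol.
Step 2 (CO2:CaCO3 = 1:1): theoretical n(CaCO3) = 0.93185 mol, so theoretical mass = 0.93185 × 100.09 = 93.269 g.
At 62.24% yield, actual mass of CaCO3 = 93.269 × 0.6224 = 58.050 g.

58.05 g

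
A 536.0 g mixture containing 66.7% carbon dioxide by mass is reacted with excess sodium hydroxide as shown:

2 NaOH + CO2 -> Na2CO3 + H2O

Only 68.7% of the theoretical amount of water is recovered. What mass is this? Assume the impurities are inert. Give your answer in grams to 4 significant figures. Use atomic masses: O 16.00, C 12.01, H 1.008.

Pure CO2 available = 536.0 g × 0.667 = 357.51 g.
M(CO2) = 12.01 + 2(16.00) = 44.01 g/mol.
M(H2O) = 2(1.008) + 16.00 = 18.016 g/mol.
n(CO2) = 357.51 g / 44.01 g/mol = 8.1234 mol.
From the equation the CO2:H2O mole ratio is 1:1, so n(H2O) = 8.1234 × 1/1 = 8.1234 mol.
Mass of H2O = 8.1234 mol × 18.016 g/mol = 146.35 g.
Actual mass collected = 146.35 g × 0.687 = 100.54 g.

100.5 g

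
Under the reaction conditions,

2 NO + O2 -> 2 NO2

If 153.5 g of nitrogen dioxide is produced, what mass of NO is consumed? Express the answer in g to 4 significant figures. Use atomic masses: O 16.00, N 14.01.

M(NO2) = 14.01 + 2(16.00) = 46.01 g/mol.
M(NO) = 14.01 + 16.00 = 30.01 g/mol.
n(NO2) = 153.50 g / 46.01 g/mol = 3.3362 mol.
From the equation the NO2:NO mole ratio is 2:2, so n(NO) = 3.3362 × 2/2 = 3.3362 mol.
Mass of NO = 3.3362 mol × 30.01 g/mol = 100.12 g.

100.1 g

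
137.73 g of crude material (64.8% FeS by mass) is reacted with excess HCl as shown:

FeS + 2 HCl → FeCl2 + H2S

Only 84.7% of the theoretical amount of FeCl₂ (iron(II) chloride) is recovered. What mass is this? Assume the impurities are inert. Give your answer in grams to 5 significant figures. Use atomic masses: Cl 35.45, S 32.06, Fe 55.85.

108.99 g

Pure FeS available = 137.73 g × 0.648 = 89.2490 g.
M(FeS) = 55.85 + 32.06 = 87.91 g/mol.
M(FeCl2) = 55.85 + 2(35.45) = 126.75 g/mol.
n(FeS) = 89.2490 g / 87.91 g/mol = 1.01523 mol.
From the equation the FeS:FeCl2 mole ratio is 1:1, so n(FeCl2) = 1.01523 × 1/1 = 1.01523 mol.
Mass of FeCl2 = 1.01523 mol × 126.75 g/mol = 128.681 g.
Actual mass collected = 128.681 g × 0.847 = 108.993 g.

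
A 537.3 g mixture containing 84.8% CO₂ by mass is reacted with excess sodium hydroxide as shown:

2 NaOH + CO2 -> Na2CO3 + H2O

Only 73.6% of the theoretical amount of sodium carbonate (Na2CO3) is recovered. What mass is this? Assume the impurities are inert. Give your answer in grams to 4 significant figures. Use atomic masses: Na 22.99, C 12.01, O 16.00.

807.6 g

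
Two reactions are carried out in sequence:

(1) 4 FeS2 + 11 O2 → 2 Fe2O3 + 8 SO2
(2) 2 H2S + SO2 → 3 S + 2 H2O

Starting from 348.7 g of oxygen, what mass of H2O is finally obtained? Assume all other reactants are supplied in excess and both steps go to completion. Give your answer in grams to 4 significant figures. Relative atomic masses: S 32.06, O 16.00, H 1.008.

M(O2) = 2(16.00) = 32.00 g/mol.
M(H2O) = 2(1.008) + 16.00 = 18.016 g/mol.
n(O2) = 348.70 / 32.00 = 10.897 mol.
Step 1 gives a 11:8 ratio of O2 to SO2, so n(SO2) = 7.9250 mol.
In step 2 the SO2:H2O ratio is 1:2, so n(H2O) = 15.850 mol.
Mass of H2O = 15.850 × 18.016 = 285.55 g.

285.6 g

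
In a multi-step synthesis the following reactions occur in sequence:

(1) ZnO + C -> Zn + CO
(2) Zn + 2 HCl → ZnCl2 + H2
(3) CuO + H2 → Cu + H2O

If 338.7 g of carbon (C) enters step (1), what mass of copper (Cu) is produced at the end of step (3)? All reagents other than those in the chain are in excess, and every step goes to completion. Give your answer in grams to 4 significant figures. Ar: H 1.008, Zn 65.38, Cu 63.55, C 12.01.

M(C) = 12.01 g/mol.
M(Cu) = 63.55 g/mol.
n(C) = 338.7 / 12.01 = 28.201 mol.
Reaction (1): C→Zn ratio 1:1 ⇒ n(Zn) = 28.201 mol.
Reaction (2): Zn→H2 ratio 1:1 ⇒ n(H2) = 28.201 mol.
Reaction (3): H2→Cu ratio 1:1 ⇒ n(Cu) = 28.201 mol.
Mass of Cu = 28.201 × 63.55 = 1792.2 g.

1792 g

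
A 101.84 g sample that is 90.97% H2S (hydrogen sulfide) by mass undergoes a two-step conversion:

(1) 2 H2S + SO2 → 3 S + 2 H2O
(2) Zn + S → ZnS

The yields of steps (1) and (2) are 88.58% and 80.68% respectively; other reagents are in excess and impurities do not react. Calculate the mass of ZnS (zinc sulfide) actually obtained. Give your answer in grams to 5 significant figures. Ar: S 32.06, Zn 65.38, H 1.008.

283.99 g

Pure H2S = 101.84 × 0.9097 = 92.6438 g.
M(H2S) = 2(1.008) + 32.06 = 34.076 g/mol.
M(ZnS) = 65.38 + 32.06 = 97.44 g/mol.
n(H2S) = 92.6438 / 34.076 = 2.71874 mol.
Step 1 (H2S:S = 2:3): theoretical n(S) = 4.07811 mol; at 88.58% yield, n(S) = 3.61239 mol.
Step 2 (S:ZnS = 1:1): theoretical n(ZnS) = 3.61239 mol, so theoretical mass = 3.61239 × 97.44 = 351.992 g.
At 80.68% yield, actual mass of ZnS = 351.992 × 0.8068 = 283.987 g.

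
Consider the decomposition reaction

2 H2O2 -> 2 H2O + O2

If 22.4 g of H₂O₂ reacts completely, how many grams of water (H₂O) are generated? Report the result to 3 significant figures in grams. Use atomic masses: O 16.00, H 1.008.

11.9 g

M(H2O2) = 2(1.008) + 2(16.00) = 34.016 g/mol.
M(H2O) = 2(1.008) + 16.00 = 18.016 g/mol.
n(H2O2) = 22.40 g / 34.016 g/mol = 0.6585 mol.
From the equation the H2O2:H2O mole ratio is 2:2, so n(H2O) = 0.6585 × 2/2 = 0.6585 mol.
Mass of H2O = 0.6585 mol × 18.016 g/mol = 11.86 g.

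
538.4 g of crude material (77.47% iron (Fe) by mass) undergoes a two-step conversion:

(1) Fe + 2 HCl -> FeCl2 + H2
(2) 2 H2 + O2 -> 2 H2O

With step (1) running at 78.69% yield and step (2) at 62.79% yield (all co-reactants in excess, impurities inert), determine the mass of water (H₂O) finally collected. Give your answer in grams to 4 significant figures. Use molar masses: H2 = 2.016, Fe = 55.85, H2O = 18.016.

66.48 g

Pure Fe = 538.4 × 0.7747 = 417.10 g.
n(Fe) = 417.10 / 55.85 = 7.4682 mol.
Step 1 (Fe:H2 = 1:1): theoretical n(H2) = 7.4682 mol; at 78.69% yield, n(H2) = 5.8767 mol.
Step 2 (H2:H2O = 2:2): theoretical n(H2O) = 5.8767 mol, so theoretical mass = 5.8767 × 18.016 = 105.87 g.
At 62.79% yield, actual mass of H2O = 105.87 × 0.6279 = 66.479 g.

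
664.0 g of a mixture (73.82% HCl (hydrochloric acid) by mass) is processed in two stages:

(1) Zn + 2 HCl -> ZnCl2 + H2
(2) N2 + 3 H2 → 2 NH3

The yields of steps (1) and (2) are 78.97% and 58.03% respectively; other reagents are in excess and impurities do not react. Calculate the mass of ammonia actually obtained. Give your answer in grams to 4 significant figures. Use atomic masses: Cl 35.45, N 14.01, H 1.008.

Pure HCl = 664.0 × 0.7382 = 490.16 g.
M(HCl) = 1.008 + 35.45 = 36.458 g/mol.
M(NH3) = 14.01 + 3(1.008) = 17.034 g/mol.
n(HCl) = 490.16 / 36.458 = 13.445 mol.
Step 1 (HCl:H2 = 2:1): theoretical n(H2) = 6.7223 mol; at 78.97% yield, n(H2) = 5.3086 mol.
Step 2 (H2:NH3 = 3:2): theoretical n(NH3) = 3.5391 mol, so theoretical mass = 3.5391 × 17.034 = 60.285 g.
At 58.03% yield, actual mass of NH3 = 60.285 × 0.5803 = 34.983 g.

34.98 g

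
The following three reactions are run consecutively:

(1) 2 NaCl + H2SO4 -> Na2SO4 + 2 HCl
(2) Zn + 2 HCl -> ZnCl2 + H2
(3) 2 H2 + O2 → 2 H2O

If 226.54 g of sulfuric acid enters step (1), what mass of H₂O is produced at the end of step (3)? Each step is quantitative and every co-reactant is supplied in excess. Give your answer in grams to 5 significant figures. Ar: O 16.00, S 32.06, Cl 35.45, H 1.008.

41.614 g

M(H2SO4) = 2(1.008) + 32.06 + 4(16.00) = 98.076 g/mol.
M(H2O) = 2(1.008) + 16.00 = 18.016 g/mol.
n(H2SO4) = 226.54 / 98.076 = 2.30984 mol.
Reaction (1): H2SO4→HCl ratio 1:2 ⇒ n(HCl) = 4.61968 mol.
Reaction (2): HCl→H2 ratio 2:1 ⇒ n(H2) = 2.30984 mol.
Reaction (3): H2→H2O ratio 2:2 ⇒ n(H2O) = 2.30984 mol.
Mass of H2O = 2.30984 × 18.016 = 41.6141 g.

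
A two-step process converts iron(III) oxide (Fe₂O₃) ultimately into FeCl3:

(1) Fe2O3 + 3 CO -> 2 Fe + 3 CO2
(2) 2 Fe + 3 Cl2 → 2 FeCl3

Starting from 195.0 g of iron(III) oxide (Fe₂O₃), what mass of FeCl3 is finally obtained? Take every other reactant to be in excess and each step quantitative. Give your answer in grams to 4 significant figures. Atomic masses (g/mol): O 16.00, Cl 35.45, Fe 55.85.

M(Fe2O3) = 2(55.85) + 3(16.00) = 159.70 g/mol.
M(FeCl3) = 55.85 + 3(35.45) = 162.20 g/mol.
n(Fe2O3) = 195.00 / 159.70 = 1.2210 mol.
Step 1 gives a 1:2 ratio of Fe2O3 to Fe, so n(Fe) = 2.4421 mol.
In step 2 the Fe:FeCl3 ratio is 2:2, so n(FeCl3) = 2.4421 mol.
Mass of FeCl3 = 2.4421 × 162.20 = 396.11 g.

396.1 g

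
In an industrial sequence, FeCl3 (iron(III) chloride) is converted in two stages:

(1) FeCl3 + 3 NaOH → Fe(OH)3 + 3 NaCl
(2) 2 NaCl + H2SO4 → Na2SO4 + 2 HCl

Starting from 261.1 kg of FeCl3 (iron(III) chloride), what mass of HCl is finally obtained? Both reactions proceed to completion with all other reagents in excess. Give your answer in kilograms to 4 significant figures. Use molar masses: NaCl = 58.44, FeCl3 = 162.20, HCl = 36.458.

261.1 kg = 261100 g.
n(FeCl3) = 261100 / 162.20 = 1609.7 mol.
Step 1 gives a 1:3 ratio of FeCl3 to NaCl, so n(NaCl) = 4829.2 mol.
In step 2 the NaCl:HCl ratio is 2:2, so n(HCl) = 4829.2 mol.
Mass of HCl = 4829.2 × 36.458 = 176060 g = 176.1 kg.

176.1 kg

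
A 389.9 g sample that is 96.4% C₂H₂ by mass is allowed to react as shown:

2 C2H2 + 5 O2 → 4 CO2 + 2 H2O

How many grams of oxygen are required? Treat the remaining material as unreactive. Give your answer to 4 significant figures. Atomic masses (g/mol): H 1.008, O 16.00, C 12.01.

Mass of pure C2H2 = 389.9 g × 0.964 = 375.86 g.
M(C2H2) = 2(12.01) + 2(1.008) = 26.036 g/mol.
M(O2) = 2(16.00) = 32.00 g/mol.
n(C2H2) = 375.86 g / 26.036 g/mol = 14.436 mol.
From the equation the C2H2:O2 mole ratio is 2:5, so n(O2) = 14.436 × 5/2 = 36.091 mol.
Mass of O2 = 36.091 mol × 32.00 g/mol = 1154.9 g.

1155 g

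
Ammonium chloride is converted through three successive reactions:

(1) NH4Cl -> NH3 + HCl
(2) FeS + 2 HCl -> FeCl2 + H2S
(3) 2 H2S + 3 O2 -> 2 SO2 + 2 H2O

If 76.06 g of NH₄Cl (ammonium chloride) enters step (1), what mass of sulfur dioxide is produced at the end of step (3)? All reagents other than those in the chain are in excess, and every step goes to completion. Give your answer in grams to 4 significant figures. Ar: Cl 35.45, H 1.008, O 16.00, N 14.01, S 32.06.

45.54 g

M(NH4Cl) = 14.01 + 4(1.008) + 35.45 = 53.492 g/mol.
M(SO2) = 32.06 + 2(16.00) = 64.06 g/mol.
n(NH4Cl) = 76.06 / 53.492 = 1.4219 mol.
Reaction (1): NH4Cl→HCl ratio 1:1 ⇒ n(HCl) = 1.4219 mol.
Reaction (2): HCl→H2S ratio 2:1 ⇒ n(H2S) = 0.71095 mol.
Reaction (3): H2S→SO2 ratio 2:2 ⇒ n(SO2) = 0.71095 mol.
Mass of SO2 = 0.71095 × 64.06 = 45.543 g.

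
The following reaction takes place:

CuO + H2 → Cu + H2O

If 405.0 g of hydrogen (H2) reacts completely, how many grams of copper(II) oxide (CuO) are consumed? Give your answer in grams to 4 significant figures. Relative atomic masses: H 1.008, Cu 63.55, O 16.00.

M(H2) = 2(1.008) = 2.016 g/mol.
M(CuO) = 63.55 + 16.00 = 79.55 g/mol.
n(H2) = 405.00 g / 2.016 g/mol = 200.89 mol.
From the equation the H2:CuO mole ratio is 1:1, so n(CuO) = 200.89 × 1/1 = 200.89 mol.
Mass of CuO = 200.89 mol × 79.55 g/mol = 15981 g.

15980 g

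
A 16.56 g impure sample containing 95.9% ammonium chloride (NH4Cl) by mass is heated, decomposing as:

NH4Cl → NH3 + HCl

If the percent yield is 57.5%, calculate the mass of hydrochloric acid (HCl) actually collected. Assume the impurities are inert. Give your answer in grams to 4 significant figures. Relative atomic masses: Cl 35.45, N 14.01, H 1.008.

Pure NH4Cl available = 16.56 g × 0.959 = 15.881 g.
M(NH4Cl) = 14.01 + 4(1.008) + 35.45 = 53.492 g/mol.
M(HCl) = 1.008 + 35.45 = 36.458 g/mol.
n(NH4Cl) = 15.881 g / 53.492 g/mol = 0.29689 mol.
From the equation the NH4Cl:HCl mole ratio is 1:1, so n(HCl) = 0.29689 × 1/1 = 0.29689 mol.
Mass of HCl = 0.29689 mol × 36.458 g/mol = 10.824 g.
Actual mass collected = 10.824 g × 0.575 = 6.2237 g.

6.224 g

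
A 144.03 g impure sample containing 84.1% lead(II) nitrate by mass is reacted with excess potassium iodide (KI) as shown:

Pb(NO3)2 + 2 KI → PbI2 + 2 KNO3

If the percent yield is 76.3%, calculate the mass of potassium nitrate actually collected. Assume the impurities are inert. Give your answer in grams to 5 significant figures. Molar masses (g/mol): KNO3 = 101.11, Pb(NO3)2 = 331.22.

Pure Pb(NO3)2 available = 144.03 g × 0.841 = 121.129 g.
n(Pb(NO3)2) = 121.129 g / 331.22 g/mol = 0.365706 mol.
From the equation the Pb(NO3)2:KNO3 mole ratio is 1:2, so n(KNO3) = 0.365706 × 2/1 = 0.731413 mol.
Mass of KNO3 = 0.731413 mol × 101.11 g/mol = 73.9531 g.
Actual mass collected = 73.9531 g × 0.763 = 56.4262 g.

56.426 g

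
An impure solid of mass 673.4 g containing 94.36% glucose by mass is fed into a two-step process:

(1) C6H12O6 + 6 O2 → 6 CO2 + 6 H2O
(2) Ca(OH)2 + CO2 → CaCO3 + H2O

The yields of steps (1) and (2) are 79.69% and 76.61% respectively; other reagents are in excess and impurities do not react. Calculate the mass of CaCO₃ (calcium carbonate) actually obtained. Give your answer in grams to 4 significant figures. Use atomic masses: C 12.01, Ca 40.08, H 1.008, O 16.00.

1293 g

Pure C6H12O6 = 673.4 × 0.9436 = 635.42 g.
M(C6H12O6) = 6(12.01) + 12(1.008) + 6(16.00) = 180.156 g/mol.
M(CaCO3) = 40.08 + 12.01 + 3(16.00) = 100.09 g/mol.
n(C6H12O6) = 635.42 / 180.156 = 3.5271 mol.
Step 1 (C6H12O6:CO2 = 1:6): theoretical n(CO2) = 21.162 mol; at 79.69% yield, n(CO2) = 16.864 mol.
Step 2 (CO2:CaCO3 = 1:1): theoretical n(CaCO3) = 16.864 mol, so theoretical mass = 16.864 × 100.09 = 1687.9 g.
At 76.61% yield, actual mass of CaCO3 = 1687.9 × 0.7661 = 1293.1 g.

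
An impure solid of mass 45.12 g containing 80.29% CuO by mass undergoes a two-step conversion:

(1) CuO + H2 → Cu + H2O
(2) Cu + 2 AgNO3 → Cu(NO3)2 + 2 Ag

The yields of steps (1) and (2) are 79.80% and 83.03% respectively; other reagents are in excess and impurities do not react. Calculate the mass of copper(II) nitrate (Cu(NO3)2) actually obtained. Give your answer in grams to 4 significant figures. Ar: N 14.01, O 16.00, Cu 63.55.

56.60 g

Pure CuO = 45.12 × 0.8029 = 36.227 g.
M(CuO) = 63.55 + 16.00 = 79.55 g/mol.
M(Cu(NO3)2) = 63.55 + 2(14.01) + 6(16.00) = 187.57 g/mol.
n(CuO) = 36.227 / 79.55 = 0.45540 mol.
Step 1 (CuO:Cu = 1:1): theoretical n(Cu) = 0.45540 mol; at 79.80% yield, n(Cu) = 0.36341 mol.
Step 2 (Cu:Cu(NO3)2 = 1:1): theoretical n(Cu(NO3)2) = 0.36341 mol, so theoretical mass = 0.36341 × 187.57 = 68.164 g.
At 83.03% yield, actual mass of Cu(NO3)2 = 68.164 × 0.8303 = 56.597 g.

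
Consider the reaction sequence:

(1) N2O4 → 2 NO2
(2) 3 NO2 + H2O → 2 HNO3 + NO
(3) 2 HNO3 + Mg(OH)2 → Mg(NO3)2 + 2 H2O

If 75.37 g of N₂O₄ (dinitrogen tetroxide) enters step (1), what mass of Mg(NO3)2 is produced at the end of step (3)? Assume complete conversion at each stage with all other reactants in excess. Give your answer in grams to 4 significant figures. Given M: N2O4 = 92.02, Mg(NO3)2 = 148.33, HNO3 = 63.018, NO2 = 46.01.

n(N2O4) = 75.37 / 92.02 = 0.81906 mol.
Reaction (1): N2O4→NO2 ratio 1:2 ⇒ n(NO2) = 1.6381 mol.
Reaction (2): NO2→HNO3 ratio 3:2 ⇒ n(HNO3) = 1.0921 mol.
Reaction (3): HNO3→Mg(NO3)2 ratio 2:1 ⇒ n(Mg(NO3)2) = 0.54604 mol.
Mass of Mg(NO3)2 = 0.54604 × 148.33 = 80.994 g.

80.99 g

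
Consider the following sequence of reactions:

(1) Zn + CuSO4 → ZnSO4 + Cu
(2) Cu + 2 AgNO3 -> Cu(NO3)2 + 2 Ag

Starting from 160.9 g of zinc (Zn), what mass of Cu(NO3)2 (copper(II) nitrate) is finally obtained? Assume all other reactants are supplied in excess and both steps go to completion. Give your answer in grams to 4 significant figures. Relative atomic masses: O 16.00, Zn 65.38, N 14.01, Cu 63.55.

M(Zn) = 65.38 g/mol.
M(Cu(NO3)2) = 63.55 + 2(14.01) + 6(16.00) = 187.57 g/mol.
n(Zn) = 160.90 / 65.38 = 2.4610 mol.
Step 1 gives a 1:1 ratio of Zn to Cu, so n(Cu) = 2.4610 mol.
In step 2 the Cu:Cu(NO3)2 ratio is 1:1, so n(Cu(NO3)2) = 2.4610 mol.
Mass of Cu(NO3)2 = 2.4610 × 187.57 = 461.61 g.

461.6 g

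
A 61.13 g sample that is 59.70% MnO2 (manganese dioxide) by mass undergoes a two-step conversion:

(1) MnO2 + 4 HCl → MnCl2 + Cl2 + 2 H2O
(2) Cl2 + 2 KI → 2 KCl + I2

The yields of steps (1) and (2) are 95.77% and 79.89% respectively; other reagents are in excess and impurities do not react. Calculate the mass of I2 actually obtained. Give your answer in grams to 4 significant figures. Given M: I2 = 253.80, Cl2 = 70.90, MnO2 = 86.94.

81.51 g

Pure MnO2 = 61.13 × 0.5970 = 36.495 g.
n(MnO2) = 36.495 / 86.94 = 0.41977 mol.
Step 1 (MnO2:Cl2 = 1:1): theoretical n(Cl2) = 0.41977 mol; at 95.77% yield, n(Cl2) = 0.40201 mol.
Step 2 (Cl2:I2 = 1:1): theoretical n(I2) = 0.40201 mol, so theoretical mass = 0.40201 × 253.80 = 102.03 g.
At 79.89% yield, actual mass of I2 = 102.03 × 0.7989 = 81.512 g.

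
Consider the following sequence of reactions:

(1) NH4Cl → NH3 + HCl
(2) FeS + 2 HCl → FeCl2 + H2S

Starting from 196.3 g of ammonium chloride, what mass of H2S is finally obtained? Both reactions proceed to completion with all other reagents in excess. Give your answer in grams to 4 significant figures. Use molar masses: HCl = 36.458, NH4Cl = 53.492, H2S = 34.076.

62.52 g

n(NH4Cl) = 196.30 / 53.492 = 3.6697 mol.
Step 1 gives a 1:1 ratio of NH4Cl to HCl, so n(HCl) = 3.6697 mol.
In step 2 the HCl:H2S ratio is 2:1, so n(H2S) = 1.8349 mol.
Mass of H2S = 1.8349 × 34.076 = 62.524 g.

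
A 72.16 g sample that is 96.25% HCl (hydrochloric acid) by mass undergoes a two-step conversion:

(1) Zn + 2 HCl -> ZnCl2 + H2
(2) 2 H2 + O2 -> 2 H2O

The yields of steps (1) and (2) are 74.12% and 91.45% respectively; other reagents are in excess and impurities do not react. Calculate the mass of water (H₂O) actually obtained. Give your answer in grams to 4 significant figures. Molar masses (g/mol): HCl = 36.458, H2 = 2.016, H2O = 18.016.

Pure HCl = 72.16 × 0.9625 = 69.454 g.
n(HCl) = 69.454 / 36.458 = 1.9050 mol.
Step 1 (HCl:H2 = 2:1): theoretical n(H2) = 0.95252 mol; at 74.12% yield, n(H2) = 0.70601 mol.
Step 2 (H2:H2O = 2:2): theoretical n(H2O) = 0.70601 mol, so theoretical mass = 0.70601 × 18.016 = 12.719 g.
At 91.45% yield, actual mass of H2O = 12.719 × 0.9145 = 11.632 g.

11.63 g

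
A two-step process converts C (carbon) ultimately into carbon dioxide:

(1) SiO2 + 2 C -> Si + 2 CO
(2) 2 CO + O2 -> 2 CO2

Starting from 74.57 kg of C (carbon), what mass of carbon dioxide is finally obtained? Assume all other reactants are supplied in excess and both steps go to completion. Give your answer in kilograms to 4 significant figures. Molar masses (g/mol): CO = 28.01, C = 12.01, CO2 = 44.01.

74.57 kg = 74570 g.
n(C) = 74570 / 12.01 = 6209.0 mol.
Step 1 gives a 2:2 ratio of C to CO, so n(CO) = 6209.0 mol.
In step 2 the CO:CO2 ratio is 2:2, so n(CO2) = 6209.0 mol.
Mass of CO2 = 6209.0 × 44.01 = 273260 g = 273.3 kg.

273.3 kg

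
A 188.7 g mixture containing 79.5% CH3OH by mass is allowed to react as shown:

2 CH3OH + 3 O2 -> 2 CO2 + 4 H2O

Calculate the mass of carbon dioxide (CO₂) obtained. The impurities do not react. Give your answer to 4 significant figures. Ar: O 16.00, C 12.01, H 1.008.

206.0 g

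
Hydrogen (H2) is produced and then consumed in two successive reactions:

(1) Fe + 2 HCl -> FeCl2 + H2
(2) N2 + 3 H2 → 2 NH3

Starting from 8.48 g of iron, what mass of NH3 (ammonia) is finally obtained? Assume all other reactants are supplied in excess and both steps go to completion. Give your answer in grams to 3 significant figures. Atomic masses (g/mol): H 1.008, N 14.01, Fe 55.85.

M(Fe) = 55.85 g/mol.
M(NH3) = 14.01 + 3(1.008) = 17.034 g/mol.
n(Fe) = 8.480 / 55.85 = 0.1518 mol.
Step 1 gives a 1:1 ratio of Fe to H2, so n(H2) = 0.1518 mol.
In step 2 the H2:NH3 ratio is 3:2, so n(NH3) = 0.1012 mol.
Mass of NH3 = 0.1012 × 17.034 = 1.724 g.

1.72 g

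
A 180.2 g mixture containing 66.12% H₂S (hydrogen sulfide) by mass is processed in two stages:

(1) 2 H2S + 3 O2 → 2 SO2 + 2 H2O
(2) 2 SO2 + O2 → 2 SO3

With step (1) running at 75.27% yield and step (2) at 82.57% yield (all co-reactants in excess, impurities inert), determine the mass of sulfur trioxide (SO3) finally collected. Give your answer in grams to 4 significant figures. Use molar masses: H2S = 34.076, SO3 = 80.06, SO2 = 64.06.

Pure H2S = 180.2 × 0.6612 = 119.15 g.
n(H2S) = 119.15 / 34.076 = 3.4965 mol.
Step 1 (H2S:SO2 = 2:2): theoretical n(SO2) = 3.4965 mol; at 75.27% yield, n(SO2) = 2.6318 mol.
Step 2 (SO2:SO3 = 2:2): theoretical n(SO3) = 2.6318 mol, so theoretical mass = 2.6318 × 80.06 = 210.71 g.
At 82.57% yield, actual mass of SO3 = 210.71 × 0.8257 = 173.98 g.

174.0 g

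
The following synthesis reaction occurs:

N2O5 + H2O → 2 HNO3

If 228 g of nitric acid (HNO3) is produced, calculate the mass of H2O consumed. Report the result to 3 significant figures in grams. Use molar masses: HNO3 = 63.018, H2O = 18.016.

n(HNO3) = 228.0 g / 63.018 g/mol = 3.618 mol.
From the equation the HNO3:H2O mole ratio is 2:1, so n(H2O) = 3.618 × 1/2 = 1.809 mol.
Mass of H2O = 1.809 mol × 18.016 g/mol = 32.59 g.

32.6 g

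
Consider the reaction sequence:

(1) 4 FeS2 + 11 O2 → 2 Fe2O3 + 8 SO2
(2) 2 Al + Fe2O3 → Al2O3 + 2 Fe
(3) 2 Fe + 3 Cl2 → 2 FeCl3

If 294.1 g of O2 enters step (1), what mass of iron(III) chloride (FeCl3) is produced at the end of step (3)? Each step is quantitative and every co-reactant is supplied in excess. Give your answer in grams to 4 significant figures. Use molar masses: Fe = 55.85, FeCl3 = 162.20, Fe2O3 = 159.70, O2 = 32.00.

n(O2) = 294.1 / 32.00 = 9.1906 mol.
Reaction (1): O2→Fe2O3 ratio 11:2 ⇒ n(Fe2O3) = 1.6710 mol.
Reaction (2): Fe2O3→Fe ratio 1:2 ⇒ n(Fe) = 3.3420 mol.
Reaction (3): Fe→FeCl3 ratio 2:2 ⇒ n(FeCl3) = 3.3420 mol.
Mass of FeCl3 = 3.3420 × 162.20 = 542.08 g.

542.1 g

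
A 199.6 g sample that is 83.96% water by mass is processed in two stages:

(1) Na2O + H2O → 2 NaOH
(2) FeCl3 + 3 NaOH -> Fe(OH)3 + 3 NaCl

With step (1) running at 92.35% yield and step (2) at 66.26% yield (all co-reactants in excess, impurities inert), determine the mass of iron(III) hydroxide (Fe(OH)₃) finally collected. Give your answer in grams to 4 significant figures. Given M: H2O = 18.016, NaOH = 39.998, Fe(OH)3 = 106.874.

405.5 g

Pure H2O = 199.6 × 0.8396 = 167.58 g.
n(H2O) = 167.58 / 18.016 = 9.3020 mol.
Step 1 (H2O:NaOH = 1:2): theoretical n(NaOH) = 18.604 mol; at 92.35% yield, n(NaOH) = 17.181 mol.
Step 2 (NaOH:Fe(OH)3 = 3:1): theoretical n(Fe(OH)3) = 5.7269 mol, so theoretical mass = 5.7269 × 106.874 = 612.06 g.
At 66.26% yield, actual mass of Fe(OH)3 = 612.06 × 0.6626 = 405.55 g.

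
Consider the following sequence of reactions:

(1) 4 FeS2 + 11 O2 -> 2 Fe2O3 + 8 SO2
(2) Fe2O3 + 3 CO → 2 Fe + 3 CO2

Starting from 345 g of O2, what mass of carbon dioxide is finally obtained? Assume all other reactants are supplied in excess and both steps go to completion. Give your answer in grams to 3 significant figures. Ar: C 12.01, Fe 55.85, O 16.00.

M(O2) = 2(16.00) = 32.00 g/mol.
M(CO2) = 12.01 + 2(16.00) = 44.01 g/mol.
n(O2) = 345.0 / 32.00 = 10.78 mol.
Step 1 gives a 11:2 ratio of O2 to Fe2O3, so n(Fe2O3) = 1.960 mol.
In step 2 the Fe2O3:CO2 ratio is 1:3, so n(CO2) = 5.881 mol.
Mass of CO2 = 5.881 × 44.01 = 258.8 g.

259 g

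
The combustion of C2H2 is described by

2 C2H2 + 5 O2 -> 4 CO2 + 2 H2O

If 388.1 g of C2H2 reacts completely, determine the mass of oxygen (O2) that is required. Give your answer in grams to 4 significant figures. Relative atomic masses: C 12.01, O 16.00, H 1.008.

1193 g

M(C2H2) = 2(12.01) + 2(1.008) = 26.036 g/mol.
M(O2) = 2(16.00) = 32.00 g/mol.
n(C2H2) = 388.10 g / 26.036 g/mol = 14.906 mol.
From the equation the C2H2:O2 mole ratio is 2:5, so n(O2) = 14.906 × 5/2 = 37.266 mol.
Mass of O2 = 37.266 mol × 32.00 g/mol = 1192.5 g.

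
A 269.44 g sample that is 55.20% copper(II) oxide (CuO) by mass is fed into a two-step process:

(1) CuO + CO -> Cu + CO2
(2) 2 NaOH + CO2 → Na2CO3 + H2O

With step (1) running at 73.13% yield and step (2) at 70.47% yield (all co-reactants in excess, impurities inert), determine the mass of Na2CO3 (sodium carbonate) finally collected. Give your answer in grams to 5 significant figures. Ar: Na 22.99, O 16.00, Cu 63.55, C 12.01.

102.12 g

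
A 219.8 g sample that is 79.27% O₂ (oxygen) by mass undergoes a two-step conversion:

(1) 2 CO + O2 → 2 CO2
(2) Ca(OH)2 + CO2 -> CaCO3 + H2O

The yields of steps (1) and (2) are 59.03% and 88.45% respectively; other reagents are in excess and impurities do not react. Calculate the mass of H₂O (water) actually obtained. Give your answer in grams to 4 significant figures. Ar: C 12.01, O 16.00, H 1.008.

Pure O2 = 219.8 × 0.7927 = 174.24 g.
M(O2) = 2(16.00) = 32.00 g/mol.
M(H2O) = 2(1.008) + 16.00 = 18.016 g/mol.
n(O2) = 174.24 / 32.00 = 5.4449 mol.
Step 1 (O2:CO2 = 1:2): theoretical n(CO2) = 10.890 mol; at 59.03% yield, n(CO2) = 6.4282 mol.
Step 2 (CO2:H2O = 1:1): theoretical n(H2O) = 6.4282 mol, so theoretical mass = 6.4282 × 18.016 = 115.81 g.
At 88.45% yield, actual mass of H2O = 115.81 × 0.8845 = 102.43 g.

102.4 g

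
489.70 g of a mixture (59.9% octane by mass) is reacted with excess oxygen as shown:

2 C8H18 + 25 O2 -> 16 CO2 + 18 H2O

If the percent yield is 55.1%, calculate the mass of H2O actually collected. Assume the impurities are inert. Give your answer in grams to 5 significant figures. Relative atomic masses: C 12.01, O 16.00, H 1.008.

229.43 g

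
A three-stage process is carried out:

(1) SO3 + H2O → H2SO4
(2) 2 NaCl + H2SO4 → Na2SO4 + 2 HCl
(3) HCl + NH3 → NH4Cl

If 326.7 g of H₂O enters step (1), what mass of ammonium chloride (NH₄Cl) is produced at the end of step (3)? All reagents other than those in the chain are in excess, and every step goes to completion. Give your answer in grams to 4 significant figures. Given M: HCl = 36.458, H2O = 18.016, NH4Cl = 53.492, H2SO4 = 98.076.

1940 g

n(H2O) = 326.7 / 18.016 = 18.134 mol.
Reaction (1): H2O→H2SO4 ratio 1:1 ⇒ n(H2SO4) = 18.134 mol.
Reaction (2): H2SO4→HCl ratio 1:2 ⇒ n(HCl) = 36.268 mol.
Reaction (3): HCl→NH4Cl ratio 1:1 ⇒ n(NH4Cl) = 36.268 mol.
Mass of NH4Cl = 36.268 × 53.492 = 1940.0 g.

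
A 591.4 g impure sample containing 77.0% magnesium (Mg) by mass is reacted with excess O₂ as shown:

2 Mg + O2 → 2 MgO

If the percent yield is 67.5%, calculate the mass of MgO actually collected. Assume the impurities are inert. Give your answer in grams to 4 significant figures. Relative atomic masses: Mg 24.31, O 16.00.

509.7 g

Pure Mg available = 591.4 g × 0.770 = 455.38 g.
M(Mg) = 24.31 g/mol.
M(MgO) = 24.31 + 16.00 = 40.31 g/mol.
n(Mg) = 455.38 g / 24.31 g/mol = 18.732 mol.
From the equation the Mg:MgO mole ratio is 2:2, so n(MgO) = 18.732 × 2/2 = 18.732 mol.
Mass of MgO = 18.732 mol × 40.31 g/mol = 755.09 g.
Actual mass collected = 755.09 g × 0.675 = 509.69 g.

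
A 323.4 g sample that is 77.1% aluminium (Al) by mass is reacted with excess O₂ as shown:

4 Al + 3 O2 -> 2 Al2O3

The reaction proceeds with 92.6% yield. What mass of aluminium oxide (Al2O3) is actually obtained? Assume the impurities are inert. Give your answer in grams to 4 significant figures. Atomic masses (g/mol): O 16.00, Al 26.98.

436.3 g

Pure Al available = 323.4 g × 0.771 = 249.34 g.
M(Al) = 26.98 g/mol.
M(Al2O3) = 2(26.98) + 3(16.00) = 101.96 g/mol.
n(Al) = 249.34 g / 26.98 g/mol = 9.2417 mol.
From the equation the Al:Al2O3 mole ratio is 4:2, so n(Al2O3) = 9.2417 × 2/4 = 4.6209 mol.
Mass of Al2O3 = 4.6209 mol × 101.96 g/mol = 471.14 g.
Actual mass collected = 471.14 g × 0.926 = 436.28 g.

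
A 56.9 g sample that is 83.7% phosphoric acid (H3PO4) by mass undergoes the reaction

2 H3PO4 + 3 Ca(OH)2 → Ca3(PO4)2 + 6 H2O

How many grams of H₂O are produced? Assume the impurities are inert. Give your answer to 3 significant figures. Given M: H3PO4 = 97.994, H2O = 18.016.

26.3 g

Mass of pure H3PO4 = 56.9 g × 0.837 = 47.63 g.
n(H3PO4) = 47.63 g / 97.994 g/mol = 0.4860 mol.
From the equation the H3PO4:H2O mole ratio is 2:6, so n(H2O) = 0.4860 × 6/2 = 1.458 mol.
Mass of H2O = 1.458 mol × 18.016 g/mol = 26.27 g.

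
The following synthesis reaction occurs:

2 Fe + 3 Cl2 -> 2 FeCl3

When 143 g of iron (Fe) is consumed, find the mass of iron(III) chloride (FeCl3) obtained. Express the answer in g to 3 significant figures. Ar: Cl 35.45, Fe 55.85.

M(Fe) = 55.85 g/mol.
M(FeCl3) = 55.85 + 3(35.45) = 162.20 g/mol.
n(Fe) = 143.0 g / 55.85 g/mol = 2.560 mol.
From the equation the Fe:FeCl3 mole ratio is 2:2, so n(FeCl3) = 2.560 × 2/2 = 2.560 mol.
Mass of FeCl3 = 2.560 mol × 162.20 g/mol = 415.3 g.

415 g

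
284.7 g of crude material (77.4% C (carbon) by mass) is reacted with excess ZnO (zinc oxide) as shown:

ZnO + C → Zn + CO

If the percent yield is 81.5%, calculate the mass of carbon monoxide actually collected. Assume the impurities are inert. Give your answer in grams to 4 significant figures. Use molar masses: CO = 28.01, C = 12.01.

418.8 g

Pure C available = 284.7 g × 0.774 = 220.36 g.
n(C) = 220.36 g / 12.01 g/mol = 18.348 mol.
From the equation the C:CO mole ratio is 1:1, so n(CO) = 18.348 × 1/1 = 18.348 mol.
Mass of CO = 18.348 mol × 28.01 g/mol = 513.92 g.
Actual mass collected = 513.92 g × 0.815 = 418.85 g.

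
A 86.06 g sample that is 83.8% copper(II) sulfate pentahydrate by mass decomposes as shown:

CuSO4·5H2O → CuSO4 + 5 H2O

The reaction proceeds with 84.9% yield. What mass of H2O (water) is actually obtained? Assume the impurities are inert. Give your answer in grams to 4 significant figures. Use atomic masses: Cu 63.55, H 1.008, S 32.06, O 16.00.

22.09 g

Pure CuSO4·5H2O available = 86.06 g × 0.838 = 72.118 g.
M(CuSO4·5H2O) = 63.55 + 32.06 + 9(16.00) + 10(1.008) = 249.69 g/mol.
M(H2O) = 2(1.008) + 16.00 = 18.016 g/mol.
n(CuSO4·5H2O) = 72.118 g / 249.69 g/mol = 0.28883 mol.
From the equation the CuSO4·5H2O:H2O mole ratio is 1:5, so n(H2O) = 0.28883 × 5/1 = 1.4442 mol.
Mass of H2O = 1.4442 mol × 18.016 g/mol = 26.018 g.
Actual mass collected = 26.018 g × 0.849 = 22.089 g.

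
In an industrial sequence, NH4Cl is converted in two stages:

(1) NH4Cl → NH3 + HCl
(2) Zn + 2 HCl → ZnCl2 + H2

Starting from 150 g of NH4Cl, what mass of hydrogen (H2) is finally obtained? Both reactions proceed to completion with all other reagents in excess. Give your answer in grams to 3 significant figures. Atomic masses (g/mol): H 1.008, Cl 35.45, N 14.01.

M(NH4Cl) = 14.01 + 4(1.008) + 35.45 = 53.492 g/mol.
M(H2) = 2(1.008) = 2.016 g/mol.
n(NH4Cl) = 150.0 / 53.492 = 2.804 mol.
Step 1 gives a 1:1 ratio of NH4Cl to HCl, so n(HCl) = 2.804 mol.
In step 2 the HCl:H2 ratio is 2:1, so n(H2) = 1.402 mol.
Mass of H2 = 1.402 × 2.016 = 2.827 g.

2.83 g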